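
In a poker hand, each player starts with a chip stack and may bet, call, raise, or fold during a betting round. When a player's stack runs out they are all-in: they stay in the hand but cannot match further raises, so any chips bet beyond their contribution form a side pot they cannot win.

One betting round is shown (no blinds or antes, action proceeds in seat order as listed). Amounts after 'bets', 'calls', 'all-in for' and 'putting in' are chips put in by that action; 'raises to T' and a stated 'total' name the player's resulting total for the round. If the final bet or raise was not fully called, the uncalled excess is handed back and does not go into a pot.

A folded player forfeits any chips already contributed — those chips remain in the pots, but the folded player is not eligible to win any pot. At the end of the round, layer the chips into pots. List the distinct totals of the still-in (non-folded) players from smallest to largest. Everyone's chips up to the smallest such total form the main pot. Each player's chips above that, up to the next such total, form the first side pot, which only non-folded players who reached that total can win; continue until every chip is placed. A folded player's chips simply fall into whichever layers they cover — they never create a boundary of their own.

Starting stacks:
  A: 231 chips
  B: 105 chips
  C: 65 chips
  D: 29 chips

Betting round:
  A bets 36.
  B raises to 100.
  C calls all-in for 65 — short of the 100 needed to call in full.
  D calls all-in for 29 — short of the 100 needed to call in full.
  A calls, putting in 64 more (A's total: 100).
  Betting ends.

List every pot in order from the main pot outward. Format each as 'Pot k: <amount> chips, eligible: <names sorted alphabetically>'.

Pot 1: 116 chips, eligible: A, B, C, D
Pot 2: 108 chips, eligible: A, B, C
Pot 3: 70 chips, eligible: A, B

Derivation:
Contributions: A=100, B=100, C=65, D=29
Pot levels (distinct totals of non-folded players): 29, 65, 100
Layer 1-29: 29 each from A, B, C, D = 29*4 = 116 chips; eligible A, B, C, D
Layer 30-65: 36 each from A, B, C = 36*3 = 108 chips; eligible A, B, C
Layer 66-100: 35 each from A, B = 35*2 = 70 chips; eligible A, B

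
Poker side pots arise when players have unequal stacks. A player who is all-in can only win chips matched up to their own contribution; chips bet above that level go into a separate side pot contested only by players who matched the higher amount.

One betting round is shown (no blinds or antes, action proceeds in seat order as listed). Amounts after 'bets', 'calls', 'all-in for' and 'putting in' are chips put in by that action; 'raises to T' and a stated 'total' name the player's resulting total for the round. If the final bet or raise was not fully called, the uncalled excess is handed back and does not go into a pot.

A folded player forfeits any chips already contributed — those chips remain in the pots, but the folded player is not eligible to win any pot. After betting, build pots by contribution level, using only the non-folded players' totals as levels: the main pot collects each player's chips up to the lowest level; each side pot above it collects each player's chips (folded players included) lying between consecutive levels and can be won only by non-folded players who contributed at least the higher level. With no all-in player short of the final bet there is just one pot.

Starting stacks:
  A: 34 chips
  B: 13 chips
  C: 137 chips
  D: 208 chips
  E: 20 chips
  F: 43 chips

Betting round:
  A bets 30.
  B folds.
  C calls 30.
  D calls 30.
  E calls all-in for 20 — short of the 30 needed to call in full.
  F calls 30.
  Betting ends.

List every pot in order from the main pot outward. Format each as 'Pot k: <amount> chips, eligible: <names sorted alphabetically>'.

Pot 1: 100 chips, eligible: A, C, D, E, F
Pot 2: 40 chips, eligible: A, C, D, F

Derivation:
Contributions: A=30, C=30, D=30, E=20, F=30
Folded: B
Pot levels (distinct totals of non-folded players): 20, 30
Layer 1-20: 20 each from A, C, D, E, F = 20*5 = 100 chips; eligible A, C, D, E, F
Layer 21-30: 10 each from A, C, D, F = 10*4 = 40 chips; eligible A, C, D, F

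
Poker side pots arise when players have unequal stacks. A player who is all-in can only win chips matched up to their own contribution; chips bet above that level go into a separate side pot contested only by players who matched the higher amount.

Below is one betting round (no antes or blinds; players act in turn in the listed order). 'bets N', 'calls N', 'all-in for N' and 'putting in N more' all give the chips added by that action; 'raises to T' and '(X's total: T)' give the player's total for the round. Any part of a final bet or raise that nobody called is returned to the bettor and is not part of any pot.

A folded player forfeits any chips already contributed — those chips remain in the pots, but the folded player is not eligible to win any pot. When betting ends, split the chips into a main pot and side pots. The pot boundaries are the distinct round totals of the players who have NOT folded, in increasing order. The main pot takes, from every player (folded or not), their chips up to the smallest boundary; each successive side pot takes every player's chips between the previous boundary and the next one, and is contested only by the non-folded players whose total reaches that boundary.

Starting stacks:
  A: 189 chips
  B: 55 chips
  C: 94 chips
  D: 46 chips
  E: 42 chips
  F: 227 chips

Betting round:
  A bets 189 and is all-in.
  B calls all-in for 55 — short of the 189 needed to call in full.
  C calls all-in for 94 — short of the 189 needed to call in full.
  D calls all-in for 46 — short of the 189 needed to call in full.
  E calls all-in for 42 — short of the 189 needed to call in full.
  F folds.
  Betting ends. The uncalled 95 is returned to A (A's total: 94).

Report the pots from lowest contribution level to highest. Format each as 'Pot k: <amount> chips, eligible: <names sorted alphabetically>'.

Pot 1: 210 chips, eligible: A, B, C, D, E
Pot 2: 16 chips, eligible: A, B, C, D
Pot 3: 27 chips, eligible: A, B, C
Pot 4: 78 chips, eligible: A, C

Derivation:
Contributions (after 95 returned to A): A=94, B=55, C=94, D=46, E=42
Folded: F
Pot levels (distinct totals of non-folded players): 42, 46, 55, 94
Layer 1-42: 42 each from A, B, C, D, E = 42*5 = 210 chips; eligible A, B, C, D, E
Layer 43-46: 4 each from A, B, C, D = 4*4 = 16 chips; eligible A, B, C, D
Layer 47-55: 9 each from A, B, C = 9*3 = 27 chips; eligible A, B, C
Layer 56-94: 39 each from A, C = 39*2 = 78 chips; eligible A, C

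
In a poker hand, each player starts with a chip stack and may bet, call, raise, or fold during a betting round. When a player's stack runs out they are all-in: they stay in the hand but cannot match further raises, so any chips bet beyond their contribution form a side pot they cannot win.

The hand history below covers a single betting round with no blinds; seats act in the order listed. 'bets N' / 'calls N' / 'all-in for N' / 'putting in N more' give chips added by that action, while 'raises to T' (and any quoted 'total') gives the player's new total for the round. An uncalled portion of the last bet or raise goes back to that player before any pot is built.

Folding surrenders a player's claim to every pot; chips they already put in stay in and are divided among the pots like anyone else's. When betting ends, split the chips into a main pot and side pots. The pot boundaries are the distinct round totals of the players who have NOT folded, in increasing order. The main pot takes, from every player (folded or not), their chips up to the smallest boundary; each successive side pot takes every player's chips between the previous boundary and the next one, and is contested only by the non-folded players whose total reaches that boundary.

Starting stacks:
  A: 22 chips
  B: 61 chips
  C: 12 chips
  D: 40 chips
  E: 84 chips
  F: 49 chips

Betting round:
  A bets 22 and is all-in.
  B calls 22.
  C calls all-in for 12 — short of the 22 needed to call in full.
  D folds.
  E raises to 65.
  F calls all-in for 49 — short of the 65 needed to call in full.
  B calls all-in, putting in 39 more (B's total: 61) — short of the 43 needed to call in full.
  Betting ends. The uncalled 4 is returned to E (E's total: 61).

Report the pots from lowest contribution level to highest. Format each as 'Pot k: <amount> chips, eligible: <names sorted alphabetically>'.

Contributions (after 4 returned to E): A=22, B=61, C=12, E=61, F=49
Folded: D
Pot levels (distinct totals of non-folded players): 12, 22, 49, 61
Layer 1-12: 12 each from A, B, C, E, F = 12*5 = 60 chips; eligible A, B, C, E, F
Layer 13-22: 10 each from A, B, E, F = 10*4 = 40 chips; eligible A, B, E, F
Layer 23-49: 27 each from B, E, F = 27*3 = 81 chips; eligible B, E, F
Layer 50-61: 12 each from B, E = 12*2 = 24 chips; eligible B, E

Pot 1: 60 chips, eligible: A, B, C, E, F
Pot 2: 40 chips, eligible: A, B, E, F
Pot 3: 81 chips, eligible: B, E, F
Pot 4: 24 chips, eligible: B, E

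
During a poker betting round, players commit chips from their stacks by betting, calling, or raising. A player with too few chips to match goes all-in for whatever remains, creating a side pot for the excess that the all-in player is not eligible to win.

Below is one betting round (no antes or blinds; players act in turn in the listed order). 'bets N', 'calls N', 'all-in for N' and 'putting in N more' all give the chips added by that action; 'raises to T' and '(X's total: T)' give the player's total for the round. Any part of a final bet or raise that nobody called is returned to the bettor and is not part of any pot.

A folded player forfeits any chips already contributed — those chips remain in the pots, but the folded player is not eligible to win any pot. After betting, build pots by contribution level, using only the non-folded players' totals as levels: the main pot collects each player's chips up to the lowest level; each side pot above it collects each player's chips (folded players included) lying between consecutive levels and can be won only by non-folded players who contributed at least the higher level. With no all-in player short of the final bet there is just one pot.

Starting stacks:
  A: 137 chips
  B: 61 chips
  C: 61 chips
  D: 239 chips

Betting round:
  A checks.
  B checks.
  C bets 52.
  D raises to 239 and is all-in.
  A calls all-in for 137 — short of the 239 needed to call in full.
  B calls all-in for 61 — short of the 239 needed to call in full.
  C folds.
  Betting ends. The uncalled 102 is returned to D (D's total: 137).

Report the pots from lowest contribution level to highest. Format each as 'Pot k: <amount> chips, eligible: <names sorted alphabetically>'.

Pot 1: 235 chips, eligible: A, B, D
Pot 2: 152 chips, eligible: A, D

Derivation:
Contributions (after 102 returned to D): A=137, B=61, C=52, D=137
Folded: C
Pot levels (distinct totals of non-folded players): 61, 137
Layer 1-61: A 61 + B 61 + C 52 + D 61 = 235 chips; eligible A, B, D
Layer 62-137: 76 each from A, D = 76*2 = 152 chips; eligible A, D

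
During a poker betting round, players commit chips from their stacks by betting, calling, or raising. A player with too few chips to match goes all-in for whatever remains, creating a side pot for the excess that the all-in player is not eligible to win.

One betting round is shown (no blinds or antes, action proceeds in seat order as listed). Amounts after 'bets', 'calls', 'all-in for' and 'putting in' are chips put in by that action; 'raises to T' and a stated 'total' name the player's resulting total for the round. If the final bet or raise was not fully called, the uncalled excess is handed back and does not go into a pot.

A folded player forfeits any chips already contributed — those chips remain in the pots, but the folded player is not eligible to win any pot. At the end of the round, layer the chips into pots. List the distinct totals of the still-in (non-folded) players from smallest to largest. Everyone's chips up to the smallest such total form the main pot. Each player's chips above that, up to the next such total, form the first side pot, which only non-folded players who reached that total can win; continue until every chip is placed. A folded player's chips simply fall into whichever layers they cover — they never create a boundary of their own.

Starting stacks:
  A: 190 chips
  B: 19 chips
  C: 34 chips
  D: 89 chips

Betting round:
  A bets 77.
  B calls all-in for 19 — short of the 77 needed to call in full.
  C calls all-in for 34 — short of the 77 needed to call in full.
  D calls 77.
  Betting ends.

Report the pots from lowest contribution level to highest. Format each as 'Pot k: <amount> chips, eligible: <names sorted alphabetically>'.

Contributions: A=77, B=19, C=34, D=77
Pot levels (distinct totals of non-folded players): 19, 34, 77
Layer 1-19: 19 each from A, B, C, D = 19*4 = 76 chips; eligible A, B, C, D
Layer 20-34: 15 each from A, C, D = 15*3 = 45 chips; eligible A, C, D
Layer 35-77: 43 each from A, D = 43*2 = 86 chips; eligible A, D

Pot 1: 76 chips, eligible: A, B, C, D
Pot 2: 45 chips, eligible: A, C, D
Pot 3: 86 chips, eligible: A, D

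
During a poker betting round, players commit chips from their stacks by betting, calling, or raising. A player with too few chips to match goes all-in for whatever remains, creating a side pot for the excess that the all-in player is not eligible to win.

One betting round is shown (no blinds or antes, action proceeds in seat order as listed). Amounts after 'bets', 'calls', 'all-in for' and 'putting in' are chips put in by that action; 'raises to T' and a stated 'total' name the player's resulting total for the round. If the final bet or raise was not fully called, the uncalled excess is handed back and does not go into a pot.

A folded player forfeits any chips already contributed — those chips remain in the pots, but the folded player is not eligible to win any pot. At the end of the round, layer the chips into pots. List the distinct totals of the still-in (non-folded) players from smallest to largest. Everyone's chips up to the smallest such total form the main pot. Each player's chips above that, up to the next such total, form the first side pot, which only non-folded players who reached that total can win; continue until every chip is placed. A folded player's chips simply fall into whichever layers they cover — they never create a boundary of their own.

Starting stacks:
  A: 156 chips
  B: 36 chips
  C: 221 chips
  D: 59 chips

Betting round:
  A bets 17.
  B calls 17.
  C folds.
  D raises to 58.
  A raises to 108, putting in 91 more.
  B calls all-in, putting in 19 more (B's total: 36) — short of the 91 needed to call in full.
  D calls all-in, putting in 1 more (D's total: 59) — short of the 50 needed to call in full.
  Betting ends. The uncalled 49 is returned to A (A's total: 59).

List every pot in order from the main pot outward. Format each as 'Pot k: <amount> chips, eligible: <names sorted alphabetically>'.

Pot 1: 108 chips, eligible: A, B, D
Pot 2: 46 chips, eligible: A, D

Derivation:
Contributions (after 49 returned to A): A=59, B=36, D=59
Folded: C
Pot levels (distinct totals of non-folded players): 36, 59
Layer 1-36: 36 each from A, B, D = 36*3 = 108 chips; eligible A, B, D
Layer 37-59: 23 each from A, D = 23*2 = 46 chips; eligible A, D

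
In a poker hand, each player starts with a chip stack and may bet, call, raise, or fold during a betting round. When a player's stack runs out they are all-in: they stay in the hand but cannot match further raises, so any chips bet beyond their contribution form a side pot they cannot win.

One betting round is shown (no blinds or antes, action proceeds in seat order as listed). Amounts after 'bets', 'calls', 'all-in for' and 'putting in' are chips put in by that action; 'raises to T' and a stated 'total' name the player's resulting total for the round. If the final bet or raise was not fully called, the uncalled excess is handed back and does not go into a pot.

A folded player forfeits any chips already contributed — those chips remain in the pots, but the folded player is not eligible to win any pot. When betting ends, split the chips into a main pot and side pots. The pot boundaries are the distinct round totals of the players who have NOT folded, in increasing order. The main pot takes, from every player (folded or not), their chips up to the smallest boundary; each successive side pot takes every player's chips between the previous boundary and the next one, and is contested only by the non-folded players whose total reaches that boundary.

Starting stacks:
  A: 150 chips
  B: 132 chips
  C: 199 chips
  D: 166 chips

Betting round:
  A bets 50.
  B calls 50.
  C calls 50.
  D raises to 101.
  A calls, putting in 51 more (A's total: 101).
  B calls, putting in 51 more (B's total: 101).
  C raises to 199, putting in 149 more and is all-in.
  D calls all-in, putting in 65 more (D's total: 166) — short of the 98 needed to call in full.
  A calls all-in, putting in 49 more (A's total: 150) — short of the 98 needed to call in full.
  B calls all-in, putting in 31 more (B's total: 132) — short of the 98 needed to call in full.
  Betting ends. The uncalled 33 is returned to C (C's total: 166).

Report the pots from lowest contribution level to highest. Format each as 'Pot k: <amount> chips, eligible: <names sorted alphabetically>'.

Contributions (after 33 returned to C): A=150, B=132, C=166, D=166
Pot levels (distinct totals of non-folded players): 132, 150, 166
Layer 1-132: 132 each from A, B, C, D = 132*4 = 528 chips; eligible A, B, C, D
Layer 133-150: 18 each from A, C, D = 18*3 = 54 chips; eligible A, C, D
Layer 151-166: 16 each from C, D = 16*2 = 32 chips; eligible C, D

Pot 1: 528 chips, eligible: A, B, C, D
Pot 2: 54 chips, eligible: A, C, D
Pot 3: 32 chips, eligible: C, D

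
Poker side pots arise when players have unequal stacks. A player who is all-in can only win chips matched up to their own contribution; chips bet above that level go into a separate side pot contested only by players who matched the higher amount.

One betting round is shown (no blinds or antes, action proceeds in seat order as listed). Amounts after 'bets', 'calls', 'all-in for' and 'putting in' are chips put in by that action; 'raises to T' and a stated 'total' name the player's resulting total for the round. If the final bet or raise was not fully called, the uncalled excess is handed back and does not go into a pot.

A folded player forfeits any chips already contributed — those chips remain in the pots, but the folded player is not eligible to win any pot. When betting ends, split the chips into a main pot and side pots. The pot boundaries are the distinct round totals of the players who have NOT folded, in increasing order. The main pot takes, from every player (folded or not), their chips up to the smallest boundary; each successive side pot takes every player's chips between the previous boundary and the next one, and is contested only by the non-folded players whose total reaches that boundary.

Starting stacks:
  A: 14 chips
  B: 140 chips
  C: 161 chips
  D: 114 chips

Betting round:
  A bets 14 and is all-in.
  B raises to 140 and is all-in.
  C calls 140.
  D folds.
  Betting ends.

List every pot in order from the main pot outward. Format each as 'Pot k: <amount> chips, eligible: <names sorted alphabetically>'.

Pot 1: 42 chips, eligible: A, B, C
Pot 2: 252 chips, eligible: B, C

Derivation:
Contributions: A=14, B=140, C=140
Folded: D
Pot levels (distinct totals of non-folded players): 14, 140
Layer 1-14: 14 each from A, B, C = 14*3 = 42 chips; eligible A, B, C
Layer 15-140: 126 each from B, C = 126*2 = 252 chips; eligible B, C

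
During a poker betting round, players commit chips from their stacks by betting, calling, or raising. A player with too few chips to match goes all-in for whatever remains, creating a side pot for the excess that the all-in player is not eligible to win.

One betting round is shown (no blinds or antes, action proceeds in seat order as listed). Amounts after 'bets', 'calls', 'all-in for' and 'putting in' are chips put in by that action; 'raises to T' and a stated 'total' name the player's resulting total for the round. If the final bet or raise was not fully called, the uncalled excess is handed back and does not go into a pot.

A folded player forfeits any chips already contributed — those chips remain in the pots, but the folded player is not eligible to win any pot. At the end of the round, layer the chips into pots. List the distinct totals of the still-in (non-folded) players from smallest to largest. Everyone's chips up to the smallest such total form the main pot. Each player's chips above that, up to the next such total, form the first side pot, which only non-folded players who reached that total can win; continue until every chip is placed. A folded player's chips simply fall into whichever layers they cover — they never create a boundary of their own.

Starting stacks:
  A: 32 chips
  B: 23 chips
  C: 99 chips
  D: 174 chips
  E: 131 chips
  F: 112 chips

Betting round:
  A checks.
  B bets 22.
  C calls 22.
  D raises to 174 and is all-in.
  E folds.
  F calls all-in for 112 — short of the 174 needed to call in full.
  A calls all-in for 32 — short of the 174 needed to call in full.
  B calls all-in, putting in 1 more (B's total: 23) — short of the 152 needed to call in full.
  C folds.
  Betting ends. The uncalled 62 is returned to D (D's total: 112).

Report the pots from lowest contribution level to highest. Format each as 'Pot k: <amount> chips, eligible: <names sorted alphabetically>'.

Pot 1: 114 chips, eligible: A, B, D, F
Pot 2: 27 chips, eligible: A, D, F
Pot 3: 160 chips, eligible: D, F

Derivation:
Contributions (after 62 returned to D): A=32, B=23, C=22, D=112, F=112
Folded: C, E
Pot levels (distinct totals of non-folded players): 23, 32, 112
Layer 1-23: A 23 + B 23 + C 22 + D 23 + F 23 = 114 chips; eligible A, B, D, F
Layer 24-32: 9 each from A, D, F = 9*3 = 27 chips; eligible A, D, F
Layer 33-112: 80 each from D, F = 80*2 = 160 chips; eligible D, F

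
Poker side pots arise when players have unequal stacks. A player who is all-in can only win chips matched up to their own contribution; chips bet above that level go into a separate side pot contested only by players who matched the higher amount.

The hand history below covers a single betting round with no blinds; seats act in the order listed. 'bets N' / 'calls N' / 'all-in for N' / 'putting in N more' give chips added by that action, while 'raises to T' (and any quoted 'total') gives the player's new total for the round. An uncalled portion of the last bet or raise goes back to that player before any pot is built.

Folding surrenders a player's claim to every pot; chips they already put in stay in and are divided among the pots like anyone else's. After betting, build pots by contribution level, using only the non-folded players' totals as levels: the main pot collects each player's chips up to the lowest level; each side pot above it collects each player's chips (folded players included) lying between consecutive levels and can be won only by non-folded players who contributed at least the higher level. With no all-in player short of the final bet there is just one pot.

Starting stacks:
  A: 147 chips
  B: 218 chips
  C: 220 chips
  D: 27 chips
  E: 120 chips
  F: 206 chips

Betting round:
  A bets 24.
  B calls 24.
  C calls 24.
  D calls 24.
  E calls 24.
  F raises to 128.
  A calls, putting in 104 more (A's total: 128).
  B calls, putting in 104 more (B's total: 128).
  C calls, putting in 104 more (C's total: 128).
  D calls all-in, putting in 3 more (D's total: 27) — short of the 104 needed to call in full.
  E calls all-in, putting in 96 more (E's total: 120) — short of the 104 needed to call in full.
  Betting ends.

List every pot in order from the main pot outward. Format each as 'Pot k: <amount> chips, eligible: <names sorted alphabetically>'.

Pot 1: 162 chips, eligible: A, B, C, D, E, F
Pot 2: 465 chips, eligible: A, B, C, E, F
Pot 3: 32 chips, eligible: A, B, C, F

Derivation:
Contributions: A=128, B=128, C=128, D=27, E=120, F=128
Pot levels (distinct totals of non-folded players): 27, 120, 128
Layer 1-27: 27 each from A, B, C, D, E, F = 27*6 = 162 chips; eligible A, B, C, D, E, F
Layer 28-120: 93 each from A, B, C, E, F = 93*5 = 465 chips; eligible A, B, C, E, F
Layer 121-128: 8 each from A, B, C, F = 8*4 = 32 chips; eligible A, B, C, F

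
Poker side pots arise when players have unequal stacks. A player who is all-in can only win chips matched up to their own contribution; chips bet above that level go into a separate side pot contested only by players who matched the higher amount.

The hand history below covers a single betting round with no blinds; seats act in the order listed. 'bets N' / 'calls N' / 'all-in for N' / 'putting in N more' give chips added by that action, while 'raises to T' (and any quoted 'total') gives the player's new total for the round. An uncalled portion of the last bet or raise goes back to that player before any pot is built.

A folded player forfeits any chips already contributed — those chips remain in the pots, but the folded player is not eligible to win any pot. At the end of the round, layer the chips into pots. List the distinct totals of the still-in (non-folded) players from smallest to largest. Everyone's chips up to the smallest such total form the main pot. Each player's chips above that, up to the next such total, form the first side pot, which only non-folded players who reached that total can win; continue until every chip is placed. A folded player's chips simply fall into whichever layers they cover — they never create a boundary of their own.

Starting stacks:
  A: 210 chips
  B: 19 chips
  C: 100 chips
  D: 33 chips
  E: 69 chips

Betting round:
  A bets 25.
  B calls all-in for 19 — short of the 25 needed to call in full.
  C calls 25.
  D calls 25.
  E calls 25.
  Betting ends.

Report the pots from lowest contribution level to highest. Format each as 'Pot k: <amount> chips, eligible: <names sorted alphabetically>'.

Contributions: A=25, B=19, C=25, D=25, E=25
Pot levels (distinct totals of non-folded players): 19, 25
Layer 1-19: 19 each from A, B, C, D, E = 19*5 = 95 chips; eligible A, B, C, D, E
Layer 20-25: 6 each from A, C, D, E = 6*4 = 24 chips; eligible A, C, D, E

Pot 1: 95 chips, eligible: A, B, C, D, E
Pot 2: 24 chips, eligible: A, C, D, E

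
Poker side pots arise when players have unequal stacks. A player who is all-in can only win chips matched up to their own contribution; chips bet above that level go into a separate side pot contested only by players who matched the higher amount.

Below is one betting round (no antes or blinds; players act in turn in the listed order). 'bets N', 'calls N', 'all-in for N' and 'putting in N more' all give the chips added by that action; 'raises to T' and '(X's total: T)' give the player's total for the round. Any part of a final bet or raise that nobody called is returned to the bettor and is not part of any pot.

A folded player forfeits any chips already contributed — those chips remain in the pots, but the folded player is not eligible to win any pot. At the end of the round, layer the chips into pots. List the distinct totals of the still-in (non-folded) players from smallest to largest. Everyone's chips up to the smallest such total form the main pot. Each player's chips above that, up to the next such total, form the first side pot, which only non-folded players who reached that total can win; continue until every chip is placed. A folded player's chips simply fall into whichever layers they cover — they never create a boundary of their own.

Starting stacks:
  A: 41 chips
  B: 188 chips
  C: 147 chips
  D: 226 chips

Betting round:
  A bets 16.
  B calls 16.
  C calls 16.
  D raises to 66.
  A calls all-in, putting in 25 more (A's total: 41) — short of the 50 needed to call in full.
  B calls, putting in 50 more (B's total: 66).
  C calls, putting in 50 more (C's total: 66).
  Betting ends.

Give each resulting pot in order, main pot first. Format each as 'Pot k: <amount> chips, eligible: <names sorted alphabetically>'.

Contributions: A=41, B=66, C=66, D=66
Pot levels (distinct totals of non-folded players): 41, 66
Layer 1-41: 41 each from A, B, C, D = 41*4 = 164 chips; eligible A, B, C, D
Layer 42-66: 25 each from B, C, D = 25*3 = 75 chips; eligible B, C, D

Pot 1: 164 chips, eligible: A, B, C, D
Pot 2: 75 chips, eligible: B, C, D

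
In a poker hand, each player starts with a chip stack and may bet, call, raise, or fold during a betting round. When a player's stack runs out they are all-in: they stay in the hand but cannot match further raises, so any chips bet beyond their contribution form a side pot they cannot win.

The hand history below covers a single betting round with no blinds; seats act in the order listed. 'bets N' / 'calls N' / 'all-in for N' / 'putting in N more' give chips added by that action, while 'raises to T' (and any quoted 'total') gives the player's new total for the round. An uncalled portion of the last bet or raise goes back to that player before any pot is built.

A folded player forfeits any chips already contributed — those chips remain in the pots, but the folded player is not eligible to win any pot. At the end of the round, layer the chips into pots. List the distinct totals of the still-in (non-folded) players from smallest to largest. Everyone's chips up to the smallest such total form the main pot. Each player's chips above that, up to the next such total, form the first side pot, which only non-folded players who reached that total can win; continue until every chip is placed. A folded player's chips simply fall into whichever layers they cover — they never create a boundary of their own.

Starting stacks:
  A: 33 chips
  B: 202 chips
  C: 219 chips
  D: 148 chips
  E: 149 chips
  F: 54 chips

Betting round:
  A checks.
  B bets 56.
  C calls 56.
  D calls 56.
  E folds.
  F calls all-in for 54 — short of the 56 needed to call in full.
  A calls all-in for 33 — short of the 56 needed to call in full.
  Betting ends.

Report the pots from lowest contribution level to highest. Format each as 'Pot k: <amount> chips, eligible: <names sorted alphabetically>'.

Contributions: A=33, B=56, C=56, D=56, F=54
Folded: E
Pot levels (distinct totals of non-folded players): 33, 54, 56
Layer 1-33: 33 each from A, B, C, D, F = 33*5 = 165 chips; eligible A, B, C, D, F
Layer 34-54: 21 each from B, C, D, F = 21*4 = 84 chips; eligible B, C, D, F
Layer 55-56: 2 each from B, C, D = 2*3 = 6 chips; eligible B, C, D

Pot 1: 165 chips, eligible: A, B, C, D, F
Pot 2: 84 chips, eligible: B, C, D, F
Pot 3: 6 chips, eligible: B, C, D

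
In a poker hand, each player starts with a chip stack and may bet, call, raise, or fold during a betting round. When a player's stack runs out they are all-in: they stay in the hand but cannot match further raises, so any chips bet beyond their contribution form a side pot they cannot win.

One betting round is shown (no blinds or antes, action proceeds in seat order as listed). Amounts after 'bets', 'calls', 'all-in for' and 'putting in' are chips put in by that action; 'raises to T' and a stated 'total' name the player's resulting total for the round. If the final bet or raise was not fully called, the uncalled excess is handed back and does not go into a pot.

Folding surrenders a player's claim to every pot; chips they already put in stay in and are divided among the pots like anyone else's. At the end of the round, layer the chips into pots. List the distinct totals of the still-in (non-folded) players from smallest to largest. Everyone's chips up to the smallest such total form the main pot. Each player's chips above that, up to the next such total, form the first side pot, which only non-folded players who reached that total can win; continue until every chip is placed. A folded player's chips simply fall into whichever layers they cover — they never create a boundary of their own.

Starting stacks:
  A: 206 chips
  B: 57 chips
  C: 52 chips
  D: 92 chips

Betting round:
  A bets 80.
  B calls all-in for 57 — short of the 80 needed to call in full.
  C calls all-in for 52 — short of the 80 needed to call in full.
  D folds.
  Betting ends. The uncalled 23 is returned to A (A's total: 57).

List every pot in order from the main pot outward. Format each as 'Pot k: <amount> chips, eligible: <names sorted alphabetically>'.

Pot 1: 156 chips, eligible: A, B, C
Pot 2: 10 chips, eligible: A, B

Derivation:
Contributions (after 23 returned to A): A=57, B=57, C=52
Folded: D
Pot levels (distinct totals of non-folded players): 52, 57
Layer 1-52: 52 each from A, B, C = 52*3 = 156 chips; eligible A, B, C
Layer 53-57: 5 each from A, B = 5*2 = 10 chips; eligible A, B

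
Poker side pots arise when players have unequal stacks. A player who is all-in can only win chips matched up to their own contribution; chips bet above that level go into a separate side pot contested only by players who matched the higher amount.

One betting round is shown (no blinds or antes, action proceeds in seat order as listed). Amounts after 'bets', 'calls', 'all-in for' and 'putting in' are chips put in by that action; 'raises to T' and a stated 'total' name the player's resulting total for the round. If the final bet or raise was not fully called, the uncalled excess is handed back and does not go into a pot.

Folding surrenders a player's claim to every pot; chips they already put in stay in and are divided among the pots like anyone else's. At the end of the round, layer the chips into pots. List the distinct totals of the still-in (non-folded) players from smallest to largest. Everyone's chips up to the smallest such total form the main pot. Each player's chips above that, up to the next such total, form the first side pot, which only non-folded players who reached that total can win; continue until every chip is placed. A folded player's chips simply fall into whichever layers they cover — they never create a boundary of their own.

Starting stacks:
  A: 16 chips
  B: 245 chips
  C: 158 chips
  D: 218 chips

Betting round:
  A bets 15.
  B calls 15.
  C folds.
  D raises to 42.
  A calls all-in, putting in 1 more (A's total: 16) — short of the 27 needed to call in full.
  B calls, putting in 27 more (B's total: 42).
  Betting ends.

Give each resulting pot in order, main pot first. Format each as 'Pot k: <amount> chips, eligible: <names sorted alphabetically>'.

Pot 1: 48 chips, eligible: A, B, D
Pot 2: 52 chips, eligible: B, D

Derivation:
Contributions: A=16, B=42, D=42
Folded: C
Pot levels (distinct totals of non-folded players): 16, 42
Layer 1-16: 16 each from A, B, D = 16*3 = 48 chips; eligible A, B, D
Layer 17-42: 26 each from B, D = 26*2 = 52 chips; eligible B, D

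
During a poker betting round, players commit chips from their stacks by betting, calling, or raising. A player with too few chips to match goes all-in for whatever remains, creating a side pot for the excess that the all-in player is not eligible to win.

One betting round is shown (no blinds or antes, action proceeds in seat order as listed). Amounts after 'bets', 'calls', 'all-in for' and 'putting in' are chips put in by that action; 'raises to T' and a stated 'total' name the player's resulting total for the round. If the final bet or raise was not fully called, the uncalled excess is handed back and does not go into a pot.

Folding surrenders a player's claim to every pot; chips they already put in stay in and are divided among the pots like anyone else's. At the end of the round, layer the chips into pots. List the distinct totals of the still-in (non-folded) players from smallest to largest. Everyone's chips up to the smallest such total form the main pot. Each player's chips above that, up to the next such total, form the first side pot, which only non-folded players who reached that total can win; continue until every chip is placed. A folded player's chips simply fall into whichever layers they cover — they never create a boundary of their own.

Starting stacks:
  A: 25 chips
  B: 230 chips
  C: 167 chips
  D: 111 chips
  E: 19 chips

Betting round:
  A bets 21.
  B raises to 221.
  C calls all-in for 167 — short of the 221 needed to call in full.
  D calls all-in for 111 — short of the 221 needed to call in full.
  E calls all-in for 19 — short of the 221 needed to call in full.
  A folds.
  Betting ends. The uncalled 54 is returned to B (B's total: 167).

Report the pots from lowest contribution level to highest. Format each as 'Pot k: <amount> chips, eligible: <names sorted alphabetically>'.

Contributions (after 54 returned to B): A=21, B=167, C=167, D=111, E=19
Folded: A
Pot levels (distinct totals of non-folded players): 19, 111, 167
Layer 1-19: 19 each from A, B, C, D, E = 19*5 = 95 chips; eligible B, C, D, E
Layer 20-111: A 2 + B 92 + C 92 + D 92 = 278 chips; eligible B, C, D
Layer 112-167: 56 each from B, C = 56*2 = 112 chips; eligible B, C

Pot 1: 95 chips, eligible: B, C, D, E
Pot 2: 278 chips, eligible: B, C, D
Pot 3: 112 chips, eligible: B, C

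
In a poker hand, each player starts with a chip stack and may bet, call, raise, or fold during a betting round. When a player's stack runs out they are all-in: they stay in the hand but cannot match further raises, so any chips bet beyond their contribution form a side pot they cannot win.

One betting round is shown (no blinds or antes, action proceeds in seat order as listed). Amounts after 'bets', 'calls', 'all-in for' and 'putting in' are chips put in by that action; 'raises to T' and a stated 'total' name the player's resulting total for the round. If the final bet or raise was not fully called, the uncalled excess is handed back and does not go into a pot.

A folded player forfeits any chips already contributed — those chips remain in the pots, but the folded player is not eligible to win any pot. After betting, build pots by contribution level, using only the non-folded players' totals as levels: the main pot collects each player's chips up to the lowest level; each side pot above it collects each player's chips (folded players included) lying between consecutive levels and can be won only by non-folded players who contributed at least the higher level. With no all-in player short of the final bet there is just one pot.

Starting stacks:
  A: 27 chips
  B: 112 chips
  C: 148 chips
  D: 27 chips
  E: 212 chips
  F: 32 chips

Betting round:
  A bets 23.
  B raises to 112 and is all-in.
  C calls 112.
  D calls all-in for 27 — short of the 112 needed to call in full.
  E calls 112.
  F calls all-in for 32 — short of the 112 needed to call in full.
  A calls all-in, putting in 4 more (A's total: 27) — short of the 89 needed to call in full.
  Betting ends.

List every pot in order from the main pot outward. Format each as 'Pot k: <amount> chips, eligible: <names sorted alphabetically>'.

Contributions: A=27, B=112, C=112, D=27, E=112, F=32
Pot levels (distinct totals of non-folded players): 27, 32, 112
Layer 1-27: 27 each from A, B, C, D, E, F = 27*6 = 162 chips; eligible A, B, C, D, E, F
Layer 28-32: 5 each from B, C, E, F = 5*4 = 20 chips; eligible B, C, E, F
Layer 33-112: 80 each from B, C, E = 80*3 = 240 chips; eligible B, C, E

Pot 1: 162 chips, eligible: A, B, C, D, E, F
Pot 2: 20 chips, eligible: B, C, E, F
Pot 3: 240 chips, eligible: B, C, E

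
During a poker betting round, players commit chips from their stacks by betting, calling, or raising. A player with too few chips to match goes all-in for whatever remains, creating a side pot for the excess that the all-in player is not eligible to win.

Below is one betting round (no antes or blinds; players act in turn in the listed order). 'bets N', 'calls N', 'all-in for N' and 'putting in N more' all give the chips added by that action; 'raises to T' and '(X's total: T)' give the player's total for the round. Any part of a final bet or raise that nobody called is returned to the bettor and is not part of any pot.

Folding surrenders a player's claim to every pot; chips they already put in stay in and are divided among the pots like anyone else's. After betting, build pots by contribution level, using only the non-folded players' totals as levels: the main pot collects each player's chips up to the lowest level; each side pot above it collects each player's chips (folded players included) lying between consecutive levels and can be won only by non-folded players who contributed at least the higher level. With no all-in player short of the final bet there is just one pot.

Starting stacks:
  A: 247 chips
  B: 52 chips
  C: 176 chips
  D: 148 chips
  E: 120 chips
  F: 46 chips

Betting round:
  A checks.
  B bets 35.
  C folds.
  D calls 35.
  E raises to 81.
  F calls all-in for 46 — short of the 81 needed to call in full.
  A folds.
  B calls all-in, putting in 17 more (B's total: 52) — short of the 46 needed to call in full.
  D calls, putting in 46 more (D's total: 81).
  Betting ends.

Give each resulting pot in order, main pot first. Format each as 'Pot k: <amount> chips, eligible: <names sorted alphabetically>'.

Pot 1: 184 chips, eligible: B, D, E, F
Pot 2: 18 chips, eligible: B, D, E
Pot 3: 58 chips, eligible: D, E

Derivation:
Contributions: B=52, D=81, E=81, F=46
Folded: A, C
Pot levels (distinct totals of non-folded players): 46, 52, 81
Layer 1-46: 46 each from B, D, E, F = 46*4 = 184 chips; eligible B, D, E, F
Layer 47-52: 6 each from B, D, E = 6*3 = 18 chips; eligible B, D, E
Layer 53-81: 29 each from D, E = 29*2 = 58 chips; eligible D, E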